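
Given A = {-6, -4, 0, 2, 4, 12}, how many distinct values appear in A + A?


A + A = {a + a' : a, a' ∈ A}; |A| = 6.
General bounds: 2|A| - 1 ≤ |A + A| ≤ |A|(|A|+1)/2, i.e. 11 ≤ |A + A| ≤ 21.
Lower bound 2|A|-1 is attained iff A is an arithmetic progression.
Enumerate sums a + a' for a ≤ a' (symmetric, so this suffices):
a = -6: -6+-6=-12, -6+-4=-10, -6+0=-6, -6+2=-4, -6+4=-2, -6+12=6
a = -4: -4+-4=-8, -4+0=-4, -4+2=-2, -4+4=0, -4+12=8
a = 0: 0+0=0, 0+2=2, 0+4=4, 0+12=12
a = 2: 2+2=4, 2+4=6, 2+12=14
a = 4: 4+4=8, 4+12=16
a = 12: 12+12=24
Distinct sums: {-12, -10, -8, -6, -4, -2, 0, 2, 4, 6, 8, 12, 14, 16, 24}
|A + A| = 15

|A + A| = 15


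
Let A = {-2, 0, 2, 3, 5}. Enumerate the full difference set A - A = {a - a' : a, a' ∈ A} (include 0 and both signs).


A - A = {a - a' : a, a' ∈ A}.
Compute a - a' for each ordered pair (a, a'):
a = -2: -2--2=0, -2-0=-2, -2-2=-4, -2-3=-5, -2-5=-7
a = 0: 0--2=2, 0-0=0, 0-2=-2, 0-3=-3, 0-5=-5
a = 2: 2--2=4, 2-0=2, 2-2=0, 2-3=-1, 2-5=-3
a = 3: 3--2=5, 3-0=3, 3-2=1, 3-3=0, 3-5=-2
a = 5: 5--2=7, 5-0=5, 5-2=3, 5-3=2, 5-5=0
Collecting distinct values (and noting 0 appears from a-a):
A - A = {-7, -5, -4, -3, -2, -1, 0, 1, 2, 3, 4, 5, 7}
|A - A| = 13

A - A = {-7, -5, -4, -3, -2, -1, 0, 1, 2, 3, 4, 5, 7}


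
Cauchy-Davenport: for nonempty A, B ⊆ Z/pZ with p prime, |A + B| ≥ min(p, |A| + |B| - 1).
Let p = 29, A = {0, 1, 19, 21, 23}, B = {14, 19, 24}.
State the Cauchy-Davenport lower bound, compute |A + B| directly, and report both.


Cauchy-Davenport: |A + B| ≥ min(p, |A| + |B| - 1) for A, B nonempty in Z/pZ.
|A| = 5, |B| = 3, p = 29.
CD lower bound = min(29, 5 + 3 - 1) = min(29, 7) = 7.
Compute A + B mod 29 directly:
a = 0: 0+14=14, 0+19=19, 0+24=24
a = 1: 1+14=15, 1+19=20, 1+24=25
a = 19: 19+14=4, 19+19=9, 19+24=14
a = 21: 21+14=6, 21+19=11, 21+24=16
a = 23: 23+14=8, 23+19=13, 23+24=18
A + B = {4, 6, 8, 9, 11, 13, 14, 15, 16, 18, 19, 20, 24, 25}, so |A + B| = 14.
Verify: 14 ≥ 7? Yes ✓.

CD lower bound = 7, actual |A + B| = 14.


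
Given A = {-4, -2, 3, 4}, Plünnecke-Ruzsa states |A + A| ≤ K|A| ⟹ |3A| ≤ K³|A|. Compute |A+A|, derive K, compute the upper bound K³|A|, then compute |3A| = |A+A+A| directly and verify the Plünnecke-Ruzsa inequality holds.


|A| = 4.
Step 1: Compute A + A by enumerating all 16 pairs.
A + A = {-8, -6, -4, -1, 0, 1, 2, 6, 7, 8}, so |A + A| = 10.
Step 2: Doubling constant K = |A + A|/|A| = 10/4 = 10/4 ≈ 2.5000.
Step 3: Plünnecke-Ruzsa gives |3A| ≤ K³·|A| = (2.5000)³ · 4 ≈ 62.5000.
Step 4: Compute 3A = A + A + A directly by enumerating all triples (a,b,c) ∈ A³; |3A| = 19.
Step 5: Check 19 ≤ 62.5000? Yes ✓.

K = 10/4, Plünnecke-Ruzsa bound K³|A| ≈ 62.5000, |3A| = 19, inequality holds.


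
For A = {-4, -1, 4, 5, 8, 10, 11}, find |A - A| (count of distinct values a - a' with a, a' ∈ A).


A - A = {a - a' : a, a' ∈ A}; |A| = 7.
Bounds: 2|A|-1 ≤ |A - A| ≤ |A|² - |A| + 1, i.e. 13 ≤ |A - A| ≤ 43.
Note: 0 ∈ A - A always (from a - a). The set is symmetric: if d ∈ A - A then -d ∈ A - A.
Enumerate nonzero differences d = a - a' with a > a' (then include -d):
Positive differences: {1, 2, 3, 4, 5, 6, 7, 8, 9, 11, 12, 14, 15}
Full difference set: {0} ∪ (positive diffs) ∪ (negative diffs).
|A - A| = 1 + 2·13 = 27 (matches direct enumeration: 27).

|A - A| = 27


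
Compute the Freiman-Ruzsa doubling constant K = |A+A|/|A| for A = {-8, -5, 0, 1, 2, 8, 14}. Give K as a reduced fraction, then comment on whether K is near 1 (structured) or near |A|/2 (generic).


|A| = 7.
Compute A + A by enumerating all 49 pairs.
A + A = {-16, -13, -10, -8, -7, -6, -5, -4, -3, 0, 1, 2, 3, 4, 6, 8, 9, 10, 14, 15, 16, 22, 28}, so |A + A| = 23.
K = |A + A| / |A| = 23/7 (already in lowest terms) ≈ 3.2857.
Reference: AP of size 7 gives K = 13/7 ≈ 1.8571; a fully generic set of size 7 gives K ≈ 4.0000.

|A| = 7, |A + A| = 23, K = 23/7.


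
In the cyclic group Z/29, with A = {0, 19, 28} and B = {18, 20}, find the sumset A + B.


Work in Z/29Z: reduce every sum a + b modulo 29.
Enumerate all 6 pairs:
a = 0: 0+18=18, 0+20=20
a = 19: 19+18=8, 19+20=10
a = 28: 28+18=17, 28+20=19
Distinct residues collected: {8, 10, 17, 18, 19, 20}
|A + B| = 6 (out of 29 total residues).

A + B = {8, 10, 17, 18, 19, 20}


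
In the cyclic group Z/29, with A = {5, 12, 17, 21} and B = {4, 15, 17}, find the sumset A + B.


Work in Z/29Z: reduce every sum a + b modulo 29.
Enumerate all 12 pairs:
a = 5: 5+4=9, 5+15=20, 5+17=22
a = 12: 12+4=16, 12+15=27, 12+17=0
a = 17: 17+4=21, 17+15=3, 17+17=5
a = 21: 21+4=25, 21+15=7, 21+17=9
Distinct residues collected: {0, 3, 5, 7, 9, 16, 20, 21, 22, 25, 27}
|A + B| = 11 (out of 29 total residues).

A + B = {0, 3, 5, 7, 9, 16, 20, 21, 22, 25, 27}


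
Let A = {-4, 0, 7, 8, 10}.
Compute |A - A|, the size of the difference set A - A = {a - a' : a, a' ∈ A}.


A - A = {a - a' : a, a' ∈ A}; |A| = 5.
Bounds: 2|A|-1 ≤ |A - A| ≤ |A|² - |A| + 1, i.e. 9 ≤ |A - A| ≤ 21.
Note: 0 ∈ A - A always (from a - a). The set is symmetric: if d ∈ A - A then -d ∈ A - A.
Enumerate nonzero differences d = a - a' with a > a' (then include -d):
Positive differences: {1, 2, 3, 4, 7, 8, 10, 11, 12, 14}
Full difference set: {0} ∪ (positive diffs) ∪ (negative diffs).
|A - A| = 1 + 2·10 = 21 (matches direct enumeration: 21).

|A - A| = 21


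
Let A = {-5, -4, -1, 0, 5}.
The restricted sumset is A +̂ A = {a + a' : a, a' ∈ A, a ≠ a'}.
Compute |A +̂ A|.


Restricted sumset: A +̂ A = {a + a' : a ∈ A, a' ∈ A, a ≠ a'}.
Equivalently, take A + A and drop any sum 2a that is achievable ONLY as a + a for a ∈ A (i.e. sums representable only with equal summands).
Enumerate pairs (a, a') with a < a' (symmetric, so each unordered pair gives one sum; this covers all a ≠ a'):
  -5 + -4 = -9
  -5 + -1 = -6
  -5 + 0 = -5
  -5 + 5 = 0
  -4 + -1 = -5
  -4 + 0 = -4
  -4 + 5 = 1
  -1 + 0 = -1
  -1 + 5 = 4
  0 + 5 = 5
Collected distinct sums: {-9, -6, -5, -4, -1, 0, 1, 4, 5}
|A +̂ A| = 9
(Reference bound: |A +̂ A| ≥ 2|A| - 3 for |A| ≥ 2, with |A| = 5 giving ≥ 7.)

|A +̂ A| = 9


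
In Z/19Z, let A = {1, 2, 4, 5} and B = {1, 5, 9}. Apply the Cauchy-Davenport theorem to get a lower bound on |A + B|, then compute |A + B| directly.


Cauchy-Davenport: |A + B| ≥ min(p, |A| + |B| - 1) for A, B nonempty in Z/pZ.
|A| = 4, |B| = 3, p = 19.
CD lower bound = min(19, 4 + 3 - 1) = min(19, 6) = 6.
Compute A + B mod 19 directly:
a = 1: 1+1=2, 1+5=6, 1+9=10
a = 2: 2+1=3, 2+5=7, 2+9=11
a = 4: 4+1=5, 4+5=9, 4+9=13
a = 5: 5+1=6, 5+5=10, 5+9=14
A + B = {2, 3, 5, 6, 7, 9, 10, 11, 13, 14}, so |A + B| = 10.
Verify: 10 ≥ 6? Yes ✓.

CD lower bound = 6, actual |A + B| = 10.


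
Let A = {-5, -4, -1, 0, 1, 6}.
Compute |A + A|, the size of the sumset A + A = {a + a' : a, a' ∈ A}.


A + A = {a + a' : a, a' ∈ A}; |A| = 6.
General bounds: 2|A| - 1 ≤ |A + A| ≤ |A|(|A|+1)/2, i.e. 11 ≤ |A + A| ≤ 21.
Lower bound 2|A|-1 is attained iff A is an arithmetic progression.
Enumerate sums a + a' for a ≤ a' (symmetric, so this suffices):
a = -5: -5+-5=-10, -5+-4=-9, -5+-1=-6, -5+0=-5, -5+1=-4, -5+6=1
a = -4: -4+-4=-8, -4+-1=-5, -4+0=-4, -4+1=-3, -4+6=2
a = -1: -1+-1=-2, -1+0=-1, -1+1=0, -1+6=5
a = 0: 0+0=0, 0+1=1, 0+6=6
a = 1: 1+1=2, 1+6=7
a = 6: 6+6=12
Distinct sums: {-10, -9, -8, -6, -5, -4, -3, -2, -1, 0, 1, 2, 5, 6, 7, 12}
|A + A| = 16

|A + A| = 16


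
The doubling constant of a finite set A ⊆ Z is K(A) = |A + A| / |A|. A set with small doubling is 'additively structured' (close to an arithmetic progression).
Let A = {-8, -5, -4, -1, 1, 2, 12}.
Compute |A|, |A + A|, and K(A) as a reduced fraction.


|A| = 7.
Compute A + A by enumerating all 49 pairs.
A + A = {-16, -13, -12, -10, -9, -8, -7, -6, -5, -4, -3, -2, 0, 1, 2, 3, 4, 7, 8, 11, 13, 14, 24}, so |A + A| = 23.
K = |A + A| / |A| = 23/7 (already in lowest terms) ≈ 3.2857.
Reference: AP of size 7 gives K = 13/7 ≈ 1.8571; a fully generic set of size 7 gives K ≈ 4.0000.

|A| = 7, |A + A| = 23, K = 23/7.


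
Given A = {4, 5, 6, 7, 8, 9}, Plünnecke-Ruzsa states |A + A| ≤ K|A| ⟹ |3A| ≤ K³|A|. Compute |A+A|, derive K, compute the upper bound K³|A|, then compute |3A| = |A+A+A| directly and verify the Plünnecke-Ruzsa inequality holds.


|A| = 6.
Step 1: Compute A + A by enumerating all 36 pairs.
A + A = {8, 9, 10, 11, 12, 13, 14, 15, 16, 17, 18}, so |A + A| = 11.
Step 2: Doubling constant K = |A + A|/|A| = 11/6 = 11/6 ≈ 1.8333.
Step 3: Plünnecke-Ruzsa gives |3A| ≤ K³·|A| = (1.8333)³ · 6 ≈ 36.9722.
Step 4: Compute 3A = A + A + A directly by enumerating all triples (a,b,c) ∈ A³; |3A| = 16.
Step 5: Check 16 ≤ 36.9722? Yes ✓.

K = 11/6, Plünnecke-Ruzsa bound K³|A| ≈ 36.9722, |3A| = 16, inequality holds.


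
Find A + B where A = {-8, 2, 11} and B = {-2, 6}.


A + B = {a + b : a ∈ A, b ∈ B}.
Enumerate all |A|·|B| = 3·2 = 6 pairs (a, b) and collect distinct sums.
a = -8: -8+-2=-10, -8+6=-2
a = 2: 2+-2=0, 2+6=8
a = 11: 11+-2=9, 11+6=17
Collecting distinct sums: A + B = {-10, -2, 0, 8, 9, 17}
|A + B| = 6

A + B = {-10, -2, 0, 8, 9, 17}


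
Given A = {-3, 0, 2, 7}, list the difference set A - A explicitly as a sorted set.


A - A = {a - a' : a, a' ∈ A}.
Compute a - a' for each ordered pair (a, a'):
a = -3: -3--3=0, -3-0=-3, -3-2=-5, -3-7=-10
a = 0: 0--3=3, 0-0=0, 0-2=-2, 0-7=-7
a = 2: 2--3=5, 2-0=2, 2-2=0, 2-7=-5
a = 7: 7--3=10, 7-0=7, 7-2=5, 7-7=0
Collecting distinct values (and noting 0 appears from a-a):
A - A = {-10, -7, -5, -3, -2, 0, 2, 3, 5, 7, 10}
|A - A| = 11

A - A = {-10, -7, -5, -3, -2, 0, 2, 3, 5, 7, 10}


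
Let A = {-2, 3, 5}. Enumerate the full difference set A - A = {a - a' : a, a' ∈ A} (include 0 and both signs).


A - A = {a - a' : a, a' ∈ A}.
Compute a - a' for each ordered pair (a, a'):
a = -2: -2--2=0, -2-3=-5, -2-5=-7
a = 3: 3--2=5, 3-3=0, 3-5=-2
a = 5: 5--2=7, 5-3=2, 5-5=0
Collecting distinct values (and noting 0 appears from a-a):
A - A = {-7, -5, -2, 0, 2, 5, 7}
|A - A| = 7

A - A = {-7, -5, -2, 0, 2, 5, 7}


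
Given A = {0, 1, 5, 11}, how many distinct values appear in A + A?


A + A = {a + a' : a, a' ∈ A}; |A| = 4.
General bounds: 2|A| - 1 ≤ |A + A| ≤ |A|(|A|+1)/2, i.e. 7 ≤ |A + A| ≤ 10.
Lower bound 2|A|-1 is attained iff A is an arithmetic progression.
Enumerate sums a + a' for a ≤ a' (symmetric, so this suffices):
a = 0: 0+0=0, 0+1=1, 0+5=5, 0+11=11
a = 1: 1+1=2, 1+5=6, 1+11=12
a = 5: 5+5=10, 5+11=16
a = 11: 11+11=22
Distinct sums: {0, 1, 2, 5, 6, 10, 11, 12, 16, 22}
|A + A| = 10

|A + A| = 10


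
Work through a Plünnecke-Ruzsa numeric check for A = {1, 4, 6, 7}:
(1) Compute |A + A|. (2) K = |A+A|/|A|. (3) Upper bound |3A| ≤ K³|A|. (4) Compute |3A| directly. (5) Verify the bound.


|A| = 4.
Step 1: Compute A + A by enumerating all 16 pairs.
A + A = {2, 5, 7, 8, 10, 11, 12, 13, 14}, so |A + A| = 9.
Step 2: Doubling constant K = |A + A|/|A| = 9/4 = 9/4 ≈ 2.2500.
Step 3: Plünnecke-Ruzsa gives |3A| ≤ K³·|A| = (2.2500)³ · 4 ≈ 45.5625.
Step 4: Compute 3A = A + A + A directly by enumerating all triples (a,b,c) ∈ A³; |3A| = 15.
Step 5: Check 15 ≤ 45.5625? Yes ✓.

K = 9/4, Plünnecke-Ruzsa bound K³|A| ≈ 45.5625, |3A| = 15, inequality holds.


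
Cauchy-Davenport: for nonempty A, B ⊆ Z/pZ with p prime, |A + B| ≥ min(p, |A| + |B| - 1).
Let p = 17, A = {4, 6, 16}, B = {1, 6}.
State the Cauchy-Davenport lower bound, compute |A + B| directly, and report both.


Cauchy-Davenport: |A + B| ≥ min(p, |A| + |B| - 1) for A, B nonempty in Z/pZ.
|A| = 3, |B| = 2, p = 17.
CD lower bound = min(17, 3 + 2 - 1) = min(17, 4) = 4.
Compute A + B mod 17 directly:
a = 4: 4+1=5, 4+6=10
a = 6: 6+1=7, 6+6=12
a = 16: 16+1=0, 16+6=5
A + B = {0, 5, 7, 10, 12}, so |A + B| = 5.
Verify: 5 ≥ 4? Yes ✓.

CD lower bound = 4, actual |A + B| = 5.


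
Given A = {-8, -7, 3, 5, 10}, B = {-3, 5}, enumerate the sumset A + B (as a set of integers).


A + B = {a + b : a ∈ A, b ∈ B}.
Enumerate all |A|·|B| = 5·2 = 10 pairs (a, b) and collect distinct sums.
a = -8: -8+-3=-11, -8+5=-3
a = -7: -7+-3=-10, -7+5=-2
a = 3: 3+-3=0, 3+5=8
a = 5: 5+-3=2, 5+5=10
a = 10: 10+-3=7, 10+5=15
Collecting distinct sums: A + B = {-11, -10, -3, -2, 0, 2, 7, 8, 10, 15}
|A + B| = 10

A + B = {-11, -10, -3, -2, 0, 2, 7, 8, 10, 15}


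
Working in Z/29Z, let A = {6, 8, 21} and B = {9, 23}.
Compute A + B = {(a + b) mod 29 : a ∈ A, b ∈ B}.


Work in Z/29Z: reduce every sum a + b modulo 29.
Enumerate all 6 pairs:
a = 6: 6+9=15, 6+23=0
a = 8: 8+9=17, 8+23=2
a = 21: 21+9=1, 21+23=15
Distinct residues collected: {0, 1, 2, 15, 17}
|A + B| = 5 (out of 29 total residues).

A + B = {0, 1, 2, 15, 17}


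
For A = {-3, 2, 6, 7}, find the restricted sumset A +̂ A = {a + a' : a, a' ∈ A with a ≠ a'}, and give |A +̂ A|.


Restricted sumset: A +̂ A = {a + a' : a ∈ A, a' ∈ A, a ≠ a'}.
Equivalently, take A + A and drop any sum 2a that is achievable ONLY as a + a for a ∈ A (i.e. sums representable only with equal summands).
Enumerate pairs (a, a') with a < a' (symmetric, so each unordered pair gives one sum; this covers all a ≠ a'):
  -3 + 2 = -1
  -3 + 6 = 3
  -3 + 7 = 4
  2 + 6 = 8
  2 + 7 = 9
  6 + 7 = 13
Collected distinct sums: {-1, 3, 4, 8, 9, 13}
|A +̂ A| = 6
(Reference bound: |A +̂ A| ≥ 2|A| - 3 for |A| ≥ 2, with |A| = 4 giving ≥ 5.)

|A +̂ A| = 6


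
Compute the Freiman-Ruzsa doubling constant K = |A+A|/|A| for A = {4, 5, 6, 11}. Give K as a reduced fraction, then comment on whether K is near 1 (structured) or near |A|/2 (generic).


|A| = 4.
Compute A + A by enumerating all 16 pairs.
A + A = {8, 9, 10, 11, 12, 15, 16, 17, 22}, so |A + A| = 9.
K = |A + A| / |A| = 9/4 (already in lowest terms) ≈ 2.2500.
Reference: AP of size 4 gives K = 7/4 ≈ 1.7500; a fully generic set of size 4 gives K ≈ 2.5000.

|A| = 4, |A + A| = 9, K = 9/4.


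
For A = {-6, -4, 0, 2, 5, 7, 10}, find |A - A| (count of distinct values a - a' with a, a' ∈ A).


A - A = {a - a' : a, a' ∈ A}; |A| = 7.
Bounds: 2|A|-1 ≤ |A - A| ≤ |A|² - |A| + 1, i.e. 13 ≤ |A - A| ≤ 43.
Note: 0 ∈ A - A always (from a - a). The set is symmetric: if d ∈ A - A then -d ∈ A - A.
Enumerate nonzero differences d = a - a' with a > a' (then include -d):
Positive differences: {2, 3, 4, 5, 6, 7, 8, 9, 10, 11, 13, 14, 16}
Full difference set: {0} ∪ (positive diffs) ∪ (negative diffs).
|A - A| = 1 + 2·13 = 27 (matches direct enumeration: 27).

|A - A| = 27


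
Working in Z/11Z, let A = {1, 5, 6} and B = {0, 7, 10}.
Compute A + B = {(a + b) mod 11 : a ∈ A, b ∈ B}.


Work in Z/11Z: reduce every sum a + b modulo 11.
Enumerate all 9 pairs:
a = 1: 1+0=1, 1+7=8, 1+10=0
a = 5: 5+0=5, 5+7=1, 5+10=4
a = 6: 6+0=6, 6+7=2, 6+10=5
Distinct residues collected: {0, 1, 2, 4, 5, 6, 8}
|A + B| = 7 (out of 11 total residues).

A + B = {0, 1, 2, 4, 5, 6, 8}


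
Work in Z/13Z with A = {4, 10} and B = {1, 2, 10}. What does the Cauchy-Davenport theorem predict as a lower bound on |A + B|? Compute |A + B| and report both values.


Cauchy-Davenport: |A + B| ≥ min(p, |A| + |B| - 1) for A, B nonempty in Z/pZ.
|A| = 2, |B| = 3, p = 13.
CD lower bound = min(13, 2 + 3 - 1) = min(13, 4) = 4.
Compute A + B mod 13 directly:
a = 4: 4+1=5, 4+2=6, 4+10=1
a = 10: 10+1=11, 10+2=12, 10+10=7
A + B = {1, 5, 6, 7, 11, 12}, so |A + B| = 6.
Verify: 6 ≥ 4? Yes ✓.

CD lower bound = 4, actual |A + B| = 6.


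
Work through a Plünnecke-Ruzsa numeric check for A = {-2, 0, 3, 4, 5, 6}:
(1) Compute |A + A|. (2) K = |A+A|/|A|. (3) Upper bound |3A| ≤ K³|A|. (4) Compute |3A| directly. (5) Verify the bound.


|A| = 6.
Step 1: Compute A + A by enumerating all 36 pairs.
A + A = {-4, -2, 0, 1, 2, 3, 4, 5, 6, 7, 8, 9, 10, 11, 12}, so |A + A| = 15.
Step 2: Doubling constant K = |A + A|/|A| = 15/6 = 15/6 ≈ 2.5000.
Step 3: Plünnecke-Ruzsa gives |3A| ≤ K³·|A| = (2.5000)³ · 6 ≈ 93.7500.
Step 4: Compute 3A = A + A + A directly by enumerating all triples (a,b,c) ∈ A³; |3A| = 23.
Step 5: Check 23 ≤ 93.7500? Yes ✓.

K = 15/6, Plünnecke-Ruzsa bound K³|A| ≈ 93.7500, |3A| = 23, inequality holds.


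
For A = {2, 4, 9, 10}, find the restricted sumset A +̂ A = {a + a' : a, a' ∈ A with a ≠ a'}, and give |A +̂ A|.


Restricted sumset: A +̂ A = {a + a' : a ∈ A, a' ∈ A, a ≠ a'}.
Equivalently, take A + A and drop any sum 2a that is achievable ONLY as a + a for a ∈ A (i.e. sums representable only with equal summands).
Enumerate pairs (a, a') with a < a' (symmetric, so each unordered pair gives one sum; this covers all a ≠ a'):
  2 + 4 = 6
  2 + 9 = 11
  2 + 10 = 12
  4 + 9 = 13
  4 + 10 = 14
  9 + 10 = 19
Collected distinct sums: {6, 11, 12, 13, 14, 19}
|A +̂ A| = 6
(Reference bound: |A +̂ A| ≥ 2|A| - 3 for |A| ≥ 2, with |A| = 4 giving ≥ 5.)

|A +̂ A| = 6


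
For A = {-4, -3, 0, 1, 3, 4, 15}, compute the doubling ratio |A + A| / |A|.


|A| = 7.
Compute A + A by enumerating all 49 pairs.
A + A = {-8, -7, -6, -4, -3, -2, -1, 0, 1, 2, 3, 4, 5, 6, 7, 8, 11, 12, 15, 16, 18, 19, 30}, so |A + A| = 23.
K = |A + A| / |A| = 23/7 (already in lowest terms) ≈ 3.2857.
Reference: AP of size 7 gives K = 13/7 ≈ 1.8571; a fully generic set of size 7 gives K ≈ 4.0000.

|A| = 7, |A + A| = 23, K = 23/7.


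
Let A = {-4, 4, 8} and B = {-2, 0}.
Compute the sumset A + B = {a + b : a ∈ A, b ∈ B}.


A + B = {a + b : a ∈ A, b ∈ B}.
Enumerate all |A|·|B| = 3·2 = 6 pairs (a, b) and collect distinct sums.
a = -4: -4+-2=-6, -4+0=-4
a = 4: 4+-2=2, 4+0=4
a = 8: 8+-2=6, 8+0=8
Collecting distinct sums: A + B = {-6, -4, 2, 4, 6, 8}
|A + B| = 6

A + B = {-6, -4, 2, 4, 6, 8}


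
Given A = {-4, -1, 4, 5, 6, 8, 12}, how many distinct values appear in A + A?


A + A = {a + a' : a, a' ∈ A}; |A| = 7.
General bounds: 2|A| - 1 ≤ |A + A| ≤ |A|(|A|+1)/2, i.e. 13 ≤ |A + A| ≤ 28.
Lower bound 2|A|-1 is attained iff A is an arithmetic progression.
Enumerate sums a + a' for a ≤ a' (symmetric, so this suffices):
a = -4: -4+-4=-8, -4+-1=-5, -4+4=0, -4+5=1, -4+6=2, -4+8=4, -4+12=8
a = -1: -1+-1=-2, -1+4=3, -1+5=4, -1+6=5, -1+8=7, -1+12=11
a = 4: 4+4=8, 4+5=9, 4+6=10, 4+8=12, 4+12=16
a = 5: 5+5=10, 5+6=11, 5+8=13, 5+12=17
a = 6: 6+6=12, 6+8=14, 6+12=18
a = 8: 8+8=16, 8+12=20
a = 12: 12+12=24
Distinct sums: {-8, -5, -2, 0, 1, 2, 3, 4, 5, 7, 8, 9, 10, 11, 12, 13, 14, 16, 17, 18, 20, 24}
|A + A| = 22

|A + A| = 22


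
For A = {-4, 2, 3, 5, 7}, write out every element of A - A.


A - A = {a - a' : a, a' ∈ A}.
Compute a - a' for each ordered pair (a, a'):
a = -4: -4--4=0, -4-2=-6, -4-3=-7, -4-5=-9, -4-7=-11
a = 2: 2--4=6, 2-2=0, 2-3=-1, 2-5=-3, 2-7=-5
a = 3: 3--4=7, 3-2=1, 3-3=0, 3-5=-2, 3-7=-4
a = 5: 5--4=9, 5-2=3, 5-3=2, 5-5=0, 5-7=-2
a = 7: 7--4=11, 7-2=5, 7-3=4, 7-5=2, 7-7=0
Collecting distinct values (and noting 0 appears from a-a):
A - A = {-11, -9, -7, -6, -5, -4, -3, -2, -1, 0, 1, 2, 3, 4, 5, 6, 7, 9, 11}
|A - A| = 19

A - A = {-11, -9, -7, -6, -5, -4, -3, -2, -1, 0, 1, 2, 3, 4, 5, 6, 7, 9, 11}


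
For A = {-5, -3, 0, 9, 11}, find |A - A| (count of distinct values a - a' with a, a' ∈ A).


A - A = {a - a' : a, a' ∈ A}; |A| = 5.
Bounds: 2|A|-1 ≤ |A - A| ≤ |A|² - |A| + 1, i.e. 9 ≤ |A - A| ≤ 21.
Note: 0 ∈ A - A always (from a - a). The set is symmetric: if d ∈ A - A then -d ∈ A - A.
Enumerate nonzero differences d = a - a' with a > a' (then include -d):
Positive differences: {2, 3, 5, 9, 11, 12, 14, 16}
Full difference set: {0} ∪ (positive diffs) ∪ (negative diffs).
|A - A| = 1 + 2·8 = 17 (matches direct enumeration: 17).

|A - A| = 17


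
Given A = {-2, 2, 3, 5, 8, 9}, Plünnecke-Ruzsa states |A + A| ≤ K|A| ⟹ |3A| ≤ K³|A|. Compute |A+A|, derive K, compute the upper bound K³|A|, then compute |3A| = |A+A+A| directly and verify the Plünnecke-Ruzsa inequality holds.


|A| = 6.
Step 1: Compute A + A by enumerating all 36 pairs.
A + A = {-4, 0, 1, 3, 4, 5, 6, 7, 8, 10, 11, 12, 13, 14, 16, 17, 18}, so |A + A| = 17.
Step 2: Doubling constant K = |A + A|/|A| = 17/6 = 17/6 ≈ 2.8333.
Step 3: Plünnecke-Ruzsa gives |3A| ≤ K³·|A| = (2.8333)³ · 6 ≈ 136.4722.
Step 4: Compute 3A = A + A + A directly by enumerating all triples (a,b,c) ∈ A³; |3A| = 30.
Step 5: Check 30 ≤ 136.4722? Yes ✓.

K = 17/6, Plünnecke-Ruzsa bound K³|A| ≈ 136.4722, |3A| = 30, inequality holds.


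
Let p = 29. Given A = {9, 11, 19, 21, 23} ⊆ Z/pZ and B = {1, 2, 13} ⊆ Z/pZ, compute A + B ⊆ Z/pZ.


Work in Z/29Z: reduce every sum a + b modulo 29.
Enumerate all 15 pairs:
a = 9: 9+1=10, 9+2=11, 9+13=22
a = 11: 11+1=12, 11+2=13, 11+13=24
a = 19: 19+1=20, 19+2=21, 19+13=3
a = 21: 21+1=22, 21+2=23, 21+13=5
a = 23: 23+1=24, 23+2=25, 23+13=7
Distinct residues collected: {3, 5, 7, 10, 11, 12, 13, 20, 21, 22, 23, 24, 25}
|A + B| = 13 (out of 29 total residues).

A + B = {3, 5, 7, 10, 11, 12, 13, 20, 21, 22, 23, 24, 25}


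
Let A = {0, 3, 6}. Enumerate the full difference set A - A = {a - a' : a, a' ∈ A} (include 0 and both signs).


A - A = {a - a' : a, a' ∈ A}.
Compute a - a' for each ordered pair (a, a'):
a = 0: 0-0=0, 0-3=-3, 0-6=-6
a = 3: 3-0=3, 3-3=0, 3-6=-3
a = 6: 6-0=6, 6-3=3, 6-6=0
Collecting distinct values (and noting 0 appears from a-a):
A - A = {-6, -3, 0, 3, 6}
|A - A| = 5

A - A = {-6, -3, 0, 3, 6}


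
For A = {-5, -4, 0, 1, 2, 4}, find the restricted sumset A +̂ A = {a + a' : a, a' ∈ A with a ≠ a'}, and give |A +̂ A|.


Restricted sumset: A +̂ A = {a + a' : a ∈ A, a' ∈ A, a ≠ a'}.
Equivalently, take A + A and drop any sum 2a that is achievable ONLY as a + a for a ∈ A (i.e. sums representable only with equal summands).
Enumerate pairs (a, a') with a < a' (symmetric, so each unordered pair gives one sum; this covers all a ≠ a'):
  -5 + -4 = -9
  -5 + 0 = -5
  -5 + 1 = -4
  -5 + 2 = -3
  -5 + 4 = -1
  -4 + 0 = -4
  -4 + 1 = -3
  -4 + 2 = -2
  -4 + 4 = 0
  0 + 1 = 1
  0 + 2 = 2
  0 + 4 = 4
  1 + 2 = 3
  1 + 4 = 5
  2 + 4 = 6
Collected distinct sums: {-9, -5, -4, -3, -2, -1, 0, 1, 2, 3, 4, 5, 6}
|A +̂ A| = 13
(Reference bound: |A +̂ A| ≥ 2|A| - 3 for |A| ≥ 2, with |A| = 6 giving ≥ 9.)

|A +̂ A| = 13


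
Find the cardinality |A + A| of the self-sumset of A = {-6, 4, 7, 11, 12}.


A + A = {a + a' : a, a' ∈ A}; |A| = 5.
General bounds: 2|A| - 1 ≤ |A + A| ≤ |A|(|A|+1)/2, i.e. 9 ≤ |A + A| ≤ 15.
Lower bound 2|A|-1 is attained iff A is an arithmetic progression.
Enumerate sums a + a' for a ≤ a' (symmetric, so this suffices):
a = -6: -6+-6=-12, -6+4=-2, -6+7=1, -6+11=5, -6+12=6
a = 4: 4+4=8, 4+7=11, 4+11=15, 4+12=16
a = 7: 7+7=14, 7+11=18, 7+12=19
a = 11: 11+11=22, 11+12=23
a = 12: 12+12=24
Distinct sums: {-12, -2, 1, 5, 6, 8, 11, 14, 15, 16, 18, 19, 22, 23, 24}
|A + A| = 15

|A + A| = 15


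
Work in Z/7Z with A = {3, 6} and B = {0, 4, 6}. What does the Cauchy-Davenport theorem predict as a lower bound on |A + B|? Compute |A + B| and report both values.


Cauchy-Davenport: |A + B| ≥ min(p, |A| + |B| - 1) for A, B nonempty in Z/pZ.
|A| = 2, |B| = 3, p = 7.
CD lower bound = min(7, 2 + 3 - 1) = min(7, 4) = 4.
Compute A + B mod 7 directly:
a = 3: 3+0=3, 3+4=0, 3+6=2
a = 6: 6+0=6, 6+4=3, 6+6=5
A + B = {0, 2, 3, 5, 6}, so |A + B| = 5.
Verify: 5 ≥ 4? Yes ✓.

CD lower bound = 4, actual |A + B| = 5.


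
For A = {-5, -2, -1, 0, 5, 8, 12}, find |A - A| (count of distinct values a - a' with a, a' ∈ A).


A - A = {a - a' : a, a' ∈ A}; |A| = 7.
Bounds: 2|A|-1 ≤ |A - A| ≤ |A|² - |A| + 1, i.e. 13 ≤ |A - A| ≤ 43.
Note: 0 ∈ A - A always (from a - a). The set is symmetric: if d ∈ A - A then -d ∈ A - A.
Enumerate nonzero differences d = a - a' with a > a' (then include -d):
Positive differences: {1, 2, 3, 4, 5, 6, 7, 8, 9, 10, 12, 13, 14, 17}
Full difference set: {0} ∪ (positive diffs) ∪ (negative diffs).
|A - A| = 1 + 2·14 = 29 (matches direct enumeration: 29).

|A - A| = 29


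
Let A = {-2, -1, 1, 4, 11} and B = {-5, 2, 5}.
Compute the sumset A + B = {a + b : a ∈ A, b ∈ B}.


A + B = {a + b : a ∈ A, b ∈ B}.
Enumerate all |A|·|B| = 5·3 = 15 pairs (a, b) and collect distinct sums.
a = -2: -2+-5=-7, -2+2=0, -2+5=3
a = -1: -1+-5=-6, -1+2=1, -1+5=4
a = 1: 1+-5=-4, 1+2=3, 1+5=6
a = 4: 4+-5=-1, 4+2=6, 4+5=9
a = 11: 11+-5=6, 11+2=13, 11+5=16
Collecting distinct sums: A + B = {-7, -6, -4, -1, 0, 1, 3, 4, 6, 9, 13, 16}
|A + B| = 12

A + B = {-7, -6, -4, -1, 0, 1, 3, 4, 6, 9, 13, 16}


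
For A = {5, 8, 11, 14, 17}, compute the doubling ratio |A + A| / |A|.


|A| = 5.
Compute A + A by enumerating all 25 pairs.
A + A = {10, 13, 16, 19, 22, 25, 28, 31, 34}, so |A + A| = 9.
K = |A + A| / |A| = 9/5 (already in lowest terms) ≈ 1.8000.
Reference: AP of size 5 gives K = 9/5 ≈ 1.8000; a fully generic set of size 5 gives K ≈ 3.0000.

|A| = 5, |A + A| = 9, K = 9/5.


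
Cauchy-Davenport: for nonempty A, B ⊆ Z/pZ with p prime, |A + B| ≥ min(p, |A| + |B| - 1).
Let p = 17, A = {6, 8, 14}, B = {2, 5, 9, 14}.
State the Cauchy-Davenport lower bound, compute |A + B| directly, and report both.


Cauchy-Davenport: |A + B| ≥ min(p, |A| + |B| - 1) for A, B nonempty in Z/pZ.
|A| = 3, |B| = 4, p = 17.
CD lower bound = min(17, 3 + 4 - 1) = min(17, 6) = 6.
Compute A + B mod 17 directly:
a = 6: 6+2=8, 6+5=11, 6+9=15, 6+14=3
a = 8: 8+2=10, 8+5=13, 8+9=0, 8+14=5
a = 14: 14+2=16, 14+5=2, 14+9=6, 14+14=11
A + B = {0, 2, 3, 5, 6, 8, 10, 11, 13, 15, 16}, so |A + B| = 11.
Verify: 11 ≥ 6? Yes ✓.

CD lower bound = 6, actual |A + B| = 11.


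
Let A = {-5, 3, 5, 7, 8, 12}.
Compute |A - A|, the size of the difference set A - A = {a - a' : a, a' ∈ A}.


A - A = {a - a' : a, a' ∈ A}; |A| = 6.
Bounds: 2|A|-1 ≤ |A - A| ≤ |A|² - |A| + 1, i.e. 11 ≤ |A - A| ≤ 31.
Note: 0 ∈ A - A always (from a - a). The set is symmetric: if d ∈ A - A then -d ∈ A - A.
Enumerate nonzero differences d = a - a' with a > a' (then include -d):
Positive differences: {1, 2, 3, 4, 5, 7, 8, 9, 10, 12, 13, 17}
Full difference set: {0} ∪ (positive diffs) ∪ (negative diffs).
|A - A| = 1 + 2·12 = 25 (matches direct enumeration: 25).

|A - A| = 25


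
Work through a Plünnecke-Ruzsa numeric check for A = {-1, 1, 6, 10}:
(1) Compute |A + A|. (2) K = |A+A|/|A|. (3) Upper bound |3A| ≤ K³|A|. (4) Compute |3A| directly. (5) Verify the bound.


|A| = 4.
Step 1: Compute A + A by enumerating all 16 pairs.
A + A = {-2, 0, 2, 5, 7, 9, 11, 12, 16, 20}, so |A + A| = 10.
Step 2: Doubling constant K = |A + A|/|A| = 10/4 = 10/4 ≈ 2.5000.
Step 3: Plünnecke-Ruzsa gives |3A| ≤ K³·|A| = (2.5000)³ · 4 ≈ 62.5000.
Step 4: Compute 3A = A + A + A directly by enumerating all triples (a,b,c) ∈ A³; |3A| = 19.
Step 5: Check 19 ≤ 62.5000? Yes ✓.

K = 10/4, Plünnecke-Ruzsa bound K³|A| ≈ 62.5000, |3A| = 19, inequality holds.


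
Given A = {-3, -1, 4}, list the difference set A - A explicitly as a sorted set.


A - A = {a - a' : a, a' ∈ A}.
Compute a - a' for each ordered pair (a, a'):
a = -3: -3--3=0, -3--1=-2, -3-4=-7
a = -1: -1--3=2, -1--1=0, -1-4=-5
a = 4: 4--3=7, 4--1=5, 4-4=0
Collecting distinct values (and noting 0 appears from a-a):
A - A = {-7, -5, -2, 0, 2, 5, 7}
|A - A| = 7

A - A = {-7, -5, -2, 0, 2, 5, 7}


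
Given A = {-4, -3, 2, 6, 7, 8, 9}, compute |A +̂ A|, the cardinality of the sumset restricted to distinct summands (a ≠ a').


Restricted sumset: A +̂ A = {a + a' : a ∈ A, a' ∈ A, a ≠ a'}.
Equivalently, take A + A and drop any sum 2a that is achievable ONLY as a + a for a ∈ A (i.e. sums representable only with equal summands).
Enumerate pairs (a, a') with a < a' (symmetric, so each unordered pair gives one sum; this covers all a ≠ a'):
  -4 + -3 = -7
  -4 + 2 = -2
  -4 + 6 = 2
  -4 + 7 = 3
  -4 + 8 = 4
  -4 + 9 = 5
  -3 + 2 = -1
  -3 + 6 = 3
  -3 + 7 = 4
  -3 + 8 = 5
  -3 + 9 = 6
  2 + 6 = 8
  2 + 7 = 9
  2 + 8 = 10
  2 + 9 = 11
  6 + 7 = 13
  6 + 8 = 14
  6 + 9 = 15
  7 + 8 = 15
  7 + 9 = 16
  8 + 9 = 17
Collected distinct sums: {-7, -2, -1, 2, 3, 4, 5, 6, 8, 9, 10, 11, 13, 14, 15, 16, 17}
|A +̂ A| = 17
(Reference bound: |A +̂ A| ≥ 2|A| - 3 for |A| ≥ 2, with |A| = 7 giving ≥ 11.)

|A +̂ A| = 17


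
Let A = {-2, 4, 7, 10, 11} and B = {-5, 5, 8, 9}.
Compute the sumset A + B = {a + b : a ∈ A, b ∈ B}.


A + B = {a + b : a ∈ A, b ∈ B}.
Enumerate all |A|·|B| = 5·4 = 20 pairs (a, b) and collect distinct sums.
a = -2: -2+-5=-7, -2+5=3, -2+8=6, -2+9=7
a = 4: 4+-5=-1, 4+5=9, 4+8=12, 4+9=13
a = 7: 7+-5=2, 7+5=12, 7+8=15, 7+9=16
a = 10: 10+-5=5, 10+5=15, 10+8=18, 10+9=19
a = 11: 11+-5=6, 11+5=16, 11+8=19, 11+9=20
Collecting distinct sums: A + B = {-7, -1, 2, 3, 5, 6, 7, 9, 12, 13, 15, 16, 18, 19, 20}
|A + B| = 15

A + B = {-7, -1, 2, 3, 5, 6, 7, 9, 12, 13, 15, 16, 18, 19, 20}


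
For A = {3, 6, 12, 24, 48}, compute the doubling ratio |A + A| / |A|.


|A| = 5.
Compute A + A by enumerating all 25 pairs.
A + A = {6, 9, 12, 15, 18, 24, 27, 30, 36, 48, 51, 54, 60, 72, 96}, so |A + A| = 15.
K = |A + A| / |A| = 15/5 = 3/1 ≈ 3.0000.
Reference: AP of size 5 gives K = 9/5 ≈ 1.8000; a fully generic set of size 5 gives K ≈ 3.0000.

|A| = 5, |A + A| = 15, K = 15/5 = 3/1.


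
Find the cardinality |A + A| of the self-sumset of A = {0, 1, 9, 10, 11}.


A + A = {a + a' : a, a' ∈ A}; |A| = 5.
General bounds: 2|A| - 1 ≤ |A + A| ≤ |A|(|A|+1)/2, i.e. 9 ≤ |A + A| ≤ 15.
Lower bound 2|A|-1 is attained iff A is an arithmetic progression.
Enumerate sums a + a' for a ≤ a' (symmetric, so this suffices):
a = 0: 0+0=0, 0+1=1, 0+9=9, 0+10=10, 0+11=11
a = 1: 1+1=2, 1+9=10, 1+10=11, 1+11=12
a = 9: 9+9=18, 9+10=19, 9+11=20
a = 10: 10+10=20, 10+11=21
a = 11: 11+11=22
Distinct sums: {0, 1, 2, 9, 10, 11, 12, 18, 19, 20, 21, 22}
|A + A| = 12

|A + A| = 12


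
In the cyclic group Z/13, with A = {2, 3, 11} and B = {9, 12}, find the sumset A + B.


Work in Z/13Z: reduce every sum a + b modulo 13.
Enumerate all 6 pairs:
a = 2: 2+9=11, 2+12=1
a = 3: 3+9=12, 3+12=2
a = 11: 11+9=7, 11+12=10
Distinct residues collected: {1, 2, 7, 10, 11, 12}
|A + B| = 6 (out of 13 total residues).

A + B = {1, 2, 7, 10, 11, 12}


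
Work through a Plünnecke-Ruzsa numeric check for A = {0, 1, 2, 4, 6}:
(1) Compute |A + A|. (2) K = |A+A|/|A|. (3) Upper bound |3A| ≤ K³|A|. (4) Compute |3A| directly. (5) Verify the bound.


|A| = 5.
Step 1: Compute A + A by enumerating all 25 pairs.
A + A = {0, 1, 2, 3, 4, 5, 6, 7, 8, 10, 12}, so |A + A| = 11.
Step 2: Doubling constant K = |A + A|/|A| = 11/5 = 11/5 ≈ 2.2000.
Step 3: Plünnecke-Ruzsa gives |3A| ≤ K³·|A| = (2.2000)³ · 5 ≈ 53.2400.
Step 4: Compute 3A = A + A + A directly by enumerating all triples (a,b,c) ∈ A³; |3A| = 17.
Step 5: Check 17 ≤ 53.2400? Yes ✓.

K = 11/5, Plünnecke-Ruzsa bound K³|A| ≈ 53.2400, |3A| = 17, inequality holds.


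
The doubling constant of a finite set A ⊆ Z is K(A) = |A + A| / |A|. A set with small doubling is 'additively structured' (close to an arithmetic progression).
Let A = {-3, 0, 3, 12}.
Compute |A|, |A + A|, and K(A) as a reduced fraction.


|A| = 4.
Compute A + A by enumerating all 16 pairs.
A + A = {-6, -3, 0, 3, 6, 9, 12, 15, 24}, so |A + A| = 9.
K = |A + A| / |A| = 9/4 (already in lowest terms) ≈ 2.2500.
Reference: AP of size 4 gives K = 7/4 ≈ 1.7500; a fully generic set of size 4 gives K ≈ 2.5000.

|A| = 4, |A + A| = 9, K = 9/4.


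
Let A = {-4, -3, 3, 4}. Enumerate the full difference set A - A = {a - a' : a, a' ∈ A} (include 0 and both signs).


A - A = {a - a' : a, a' ∈ A}.
Compute a - a' for each ordered pair (a, a'):
a = -4: -4--4=0, -4--3=-1, -4-3=-7, -4-4=-8
a = -3: -3--4=1, -3--3=0, -3-3=-6, -3-4=-7
a = 3: 3--4=7, 3--3=6, 3-3=0, 3-4=-1
a = 4: 4--4=8, 4--3=7, 4-3=1, 4-4=0
Collecting distinct values (and noting 0 appears from a-a):
A - A = {-8, -7, -6, -1, 0, 1, 6, 7, 8}
|A - A| = 9

A - A = {-8, -7, -6, -1, 0, 1, 6, 7, 8}


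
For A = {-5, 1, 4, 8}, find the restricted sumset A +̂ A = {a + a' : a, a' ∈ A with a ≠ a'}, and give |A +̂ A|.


Restricted sumset: A +̂ A = {a + a' : a ∈ A, a' ∈ A, a ≠ a'}.
Equivalently, take A + A and drop any sum 2a that is achievable ONLY as a + a for a ∈ A (i.e. sums representable only with equal summands).
Enumerate pairs (a, a') with a < a' (symmetric, so each unordered pair gives one sum; this covers all a ≠ a'):
  -5 + 1 = -4
  -5 + 4 = -1
  -5 + 8 = 3
  1 + 4 = 5
  1 + 8 = 9
  4 + 8 = 12
Collected distinct sums: {-4, -1, 3, 5, 9, 12}
|A +̂ A| = 6
(Reference bound: |A +̂ A| ≥ 2|A| - 3 for |A| ≥ 2, with |A| = 4 giving ≥ 5.)

|A +̂ A| = 6


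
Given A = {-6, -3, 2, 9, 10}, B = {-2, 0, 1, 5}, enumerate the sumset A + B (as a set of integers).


A + B = {a + b : a ∈ A, b ∈ B}.
Enumerate all |A|·|B| = 5·4 = 20 pairs (a, b) and collect distinct sums.
a = -6: -6+-2=-8, -6+0=-6, -6+1=-5, -6+5=-1
a = -3: -3+-2=-5, -3+0=-3, -3+1=-2, -3+5=2
a = 2: 2+-2=0, 2+0=2, 2+1=3, 2+5=7
a = 9: 9+-2=7, 9+0=9, 9+1=10, 9+5=14
a = 10: 10+-2=8, 10+0=10, 10+1=11, 10+5=15
Collecting distinct sums: A + B = {-8, -6, -5, -3, -2, -1, 0, 2, 3, 7, 8, 9, 10, 11, 14, 15}
|A + B| = 16

A + B = {-8, -6, -5, -3, -2, -1, 0, 2, 3, 7, 8, 9, 10, 11, 14, 15}


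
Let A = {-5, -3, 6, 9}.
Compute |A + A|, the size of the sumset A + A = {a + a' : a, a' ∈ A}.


A + A = {a + a' : a, a' ∈ A}; |A| = 4.
General bounds: 2|A| - 1 ≤ |A + A| ≤ |A|(|A|+1)/2, i.e. 7 ≤ |A + A| ≤ 10.
Lower bound 2|A|-1 is attained iff A is an arithmetic progression.
Enumerate sums a + a' for a ≤ a' (symmetric, so this suffices):
a = -5: -5+-5=-10, -5+-3=-8, -5+6=1, -5+9=4
a = -3: -3+-3=-6, -3+6=3, -3+9=6
a = 6: 6+6=12, 6+9=15
a = 9: 9+9=18
Distinct sums: {-10, -8, -6, 1, 3, 4, 6, 12, 15, 18}
|A + A| = 10

|A + A| = 10


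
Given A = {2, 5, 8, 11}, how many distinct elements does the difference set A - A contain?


A - A = {a - a' : a, a' ∈ A}; |A| = 4.
Bounds: 2|A|-1 ≤ |A - A| ≤ |A|² - |A| + 1, i.e. 7 ≤ |A - A| ≤ 13.
Note: 0 ∈ A - A always (from a - a). The set is symmetric: if d ∈ A - A then -d ∈ A - A.
Enumerate nonzero differences d = a - a' with a > a' (then include -d):
Positive differences: {3, 6, 9}
Full difference set: {0} ∪ (positive diffs) ∪ (negative diffs).
|A - A| = 1 + 2·3 = 7 (matches direct enumeration: 7).

|A - A| = 7


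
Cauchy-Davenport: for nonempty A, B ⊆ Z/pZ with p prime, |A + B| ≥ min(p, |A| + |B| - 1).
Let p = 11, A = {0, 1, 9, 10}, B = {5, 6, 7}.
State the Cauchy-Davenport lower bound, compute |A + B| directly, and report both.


Cauchy-Davenport: |A + B| ≥ min(p, |A| + |B| - 1) for A, B nonempty in Z/pZ.
|A| = 4, |B| = 3, p = 11.
CD lower bound = min(11, 4 + 3 - 1) = min(11, 6) = 6.
Compute A + B mod 11 directly:
a = 0: 0+5=5, 0+6=6, 0+7=7
a = 1: 1+5=6, 1+6=7, 1+7=8
a = 9: 9+5=3, 9+6=4, 9+7=5
a = 10: 10+5=4, 10+6=5, 10+7=6
A + B = {3, 4, 5, 6, 7, 8}, so |A + B| = 6.
Verify: 6 ≥ 6? Yes ✓.

CD lower bound = 6, actual |A + B| = 6.


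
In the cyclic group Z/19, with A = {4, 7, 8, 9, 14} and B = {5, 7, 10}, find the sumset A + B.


Work in Z/19Z: reduce every sum a + b modulo 19.
Enumerate all 15 pairs:
a = 4: 4+5=9, 4+7=11, 4+10=14
a = 7: 7+5=12, 7+7=14, 7+10=17
a = 8: 8+5=13, 8+7=15, 8+10=18
a = 9: 9+5=14, 9+7=16, 9+10=0
a = 14: 14+5=0, 14+7=2, 14+10=5
Distinct residues collected: {0, 2, 5, 9, 11, 12, 13, 14, 15, 16, 17, 18}
|A + B| = 12 (out of 19 total residues).

A + B = {0, 2, 5, 9, 11, 12, 13, 14, 15, 16, 17, 18}


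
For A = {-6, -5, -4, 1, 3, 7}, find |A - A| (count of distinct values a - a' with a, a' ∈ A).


A - A = {a - a' : a, a' ∈ A}; |A| = 6.
Bounds: 2|A|-1 ≤ |A - A| ≤ |A|² - |A| + 1, i.e. 11 ≤ |A - A| ≤ 31.
Note: 0 ∈ A - A always (from a - a). The set is symmetric: if d ∈ A - A then -d ∈ A - A.
Enumerate nonzero differences d = a - a' with a > a' (then include -d):
Positive differences: {1, 2, 4, 5, 6, 7, 8, 9, 11, 12, 13}
Full difference set: {0} ∪ (positive diffs) ∪ (negative diffs).
|A - A| = 1 + 2·11 = 23 (matches direct enumeration: 23).

|A - A| = 23


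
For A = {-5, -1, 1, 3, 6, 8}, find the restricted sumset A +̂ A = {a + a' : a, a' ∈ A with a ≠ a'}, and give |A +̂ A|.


Restricted sumset: A +̂ A = {a + a' : a ∈ A, a' ∈ A, a ≠ a'}.
Equivalently, take A + A and drop any sum 2a that is achievable ONLY as a + a for a ∈ A (i.e. sums representable only with equal summands).
Enumerate pairs (a, a') with a < a' (symmetric, so each unordered pair gives one sum; this covers all a ≠ a'):
  -5 + -1 = -6
  -5 + 1 = -4
  -5 + 3 = -2
  -5 + 6 = 1
  -5 + 8 = 3
  -1 + 1 = 0
  -1 + 3 = 2
  -1 + 6 = 5
  -1 + 8 = 7
  1 + 3 = 4
  1 + 6 = 7
  1 + 8 = 9
  3 + 6 = 9
  3 + 8 = 11
  6 + 8 = 14
Collected distinct sums: {-6, -4, -2, 0, 1, 2, 3, 4, 5, 7, 9, 11, 14}
|A +̂ A| = 13
(Reference bound: |A +̂ A| ≥ 2|A| - 3 for |A| ≥ 2, with |A| = 6 giving ≥ 9.)

|A +̂ A| = 13


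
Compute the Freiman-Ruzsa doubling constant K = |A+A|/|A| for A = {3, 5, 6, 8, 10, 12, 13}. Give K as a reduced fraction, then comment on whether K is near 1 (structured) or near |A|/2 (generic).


|A| = 7.
Compute A + A by enumerating all 49 pairs.
A + A = {6, 8, 9, 10, 11, 12, 13, 14, 15, 16, 17, 18, 19, 20, 21, 22, 23, 24, 25, 26}, so |A + A| = 20.
K = |A + A| / |A| = 20/7 (already in lowest terms) ≈ 2.8571.
Reference: AP of size 7 gives K = 13/7 ≈ 1.8571; a fully generic set of size 7 gives K ≈ 4.0000.

|A| = 7, |A + A| = 20, K = 20/7.


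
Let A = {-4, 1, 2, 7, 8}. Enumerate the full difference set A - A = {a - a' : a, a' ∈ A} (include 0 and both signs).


A - A = {a - a' : a, a' ∈ A}.
Compute a - a' for each ordered pair (a, a'):
a = -4: -4--4=0, -4-1=-5, -4-2=-6, -4-7=-11, -4-8=-12
a = 1: 1--4=5, 1-1=0, 1-2=-1, 1-7=-6, 1-8=-7
a = 2: 2--4=6, 2-1=1, 2-2=0, 2-7=-5, 2-8=-6
a = 7: 7--4=11, 7-1=6, 7-2=5, 7-7=0, 7-8=-1
a = 8: 8--4=12, 8-1=7, 8-2=6, 8-7=1, 8-8=0
Collecting distinct values (and noting 0 appears from a-a):
A - A = {-12, -11, -7, -6, -5, -1, 0, 1, 5, 6, 7, 11, 12}
|A - A| = 13

A - A = {-12, -11, -7, -6, -5, -1, 0, 1, 5, 6, 7, 11, 12}


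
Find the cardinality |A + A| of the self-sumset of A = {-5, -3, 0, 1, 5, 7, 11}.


A + A = {a + a' : a, a' ∈ A}; |A| = 7.
General bounds: 2|A| - 1 ≤ |A + A| ≤ |A|(|A|+1)/2, i.e. 13 ≤ |A + A| ≤ 28.
Lower bound 2|A|-1 is attained iff A is an arithmetic progression.
Enumerate sums a + a' for a ≤ a' (symmetric, so this suffices):
a = -5: -5+-5=-10, -5+-3=-8, -5+0=-5, -5+1=-4, -5+5=0, -5+7=2, -5+11=6
a = -3: -3+-3=-6, -3+0=-3, -3+1=-2, -3+5=2, -3+7=4, -3+11=8
a = 0: 0+0=0, 0+1=1, 0+5=5, 0+7=7, 0+11=11
a = 1: 1+1=2, 1+5=6, 1+7=8, 1+11=12
a = 5: 5+5=10, 5+7=12, 5+11=16
a = 7: 7+7=14, 7+11=18
a = 11: 11+11=22
Distinct sums: {-10, -8, -6, -5, -4, -3, -2, 0, 1, 2, 4, 5, 6, 7, 8, 10, 11, 12, 14, 16, 18, 22}
|A + A| = 22

|A + A| = 22


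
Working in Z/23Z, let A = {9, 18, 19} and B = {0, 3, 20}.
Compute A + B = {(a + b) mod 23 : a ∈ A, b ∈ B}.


Work in Z/23Z: reduce every sum a + b modulo 23.
Enumerate all 9 pairs:
a = 9: 9+0=9, 9+3=12, 9+20=6
a = 18: 18+0=18, 18+3=21, 18+20=15
a = 19: 19+0=19, 19+3=22, 19+20=16
Distinct residues collected: {6, 9, 12, 15, 16, 18, 19, 21, 22}
|A + B| = 9 (out of 23 total residues).

A + B = {6, 9, 12, 15, 16, 18, 19, 21, 22}


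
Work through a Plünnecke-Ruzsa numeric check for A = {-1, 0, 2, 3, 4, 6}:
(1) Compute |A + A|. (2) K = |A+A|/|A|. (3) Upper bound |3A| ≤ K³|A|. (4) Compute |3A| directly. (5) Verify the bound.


|A| = 6.
Step 1: Compute A + A by enumerating all 36 pairs.
A + A = {-2, -1, 0, 1, 2, 3, 4, 5, 6, 7, 8, 9, 10, 12}, so |A + A| = 14.
Step 2: Doubling constant K = |A + A|/|A| = 14/6 = 14/6 ≈ 2.3333.
Step 3: Plünnecke-Ruzsa gives |3A| ≤ K³·|A| = (2.3333)³ · 6 ≈ 76.2222.
Step 4: Compute 3A = A + A + A directly by enumerating all triples (a,b,c) ∈ A³; |3A| = 21.
Step 5: Check 21 ≤ 76.2222? Yes ✓.

K = 14/6, Plünnecke-Ruzsa bound K³|A| ≈ 76.2222, |3A| = 21, inequality holds.


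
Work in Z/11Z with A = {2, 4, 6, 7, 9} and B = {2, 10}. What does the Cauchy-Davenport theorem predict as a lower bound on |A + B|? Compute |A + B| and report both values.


Cauchy-Davenport: |A + B| ≥ min(p, |A| + |B| - 1) for A, B nonempty in Z/pZ.
|A| = 5, |B| = 2, p = 11.
CD lower bound = min(11, 5 + 2 - 1) = min(11, 6) = 6.
Compute A + B mod 11 directly:
a = 2: 2+2=4, 2+10=1
a = 4: 4+2=6, 4+10=3
a = 6: 6+2=8, 6+10=5
a = 7: 7+2=9, 7+10=6
a = 9: 9+2=0, 9+10=8
A + B = {0, 1, 3, 4, 5, 6, 8, 9}, so |A + B| = 8.
Verify: 8 ≥ 6? Yes ✓.

CD lower bound = 6, actual |A + B| = 8.
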